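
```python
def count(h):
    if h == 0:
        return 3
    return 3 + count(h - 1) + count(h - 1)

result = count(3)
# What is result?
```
Call trace (a repeated sub-call is expanded the first time; later identical calls just restate its return value):
count(h=3)
  count(h=2)
    count(h=1)
      count(h=0)
      -> return 3
      count(h=0)
      -> return 3
    -> return 9
    count(h=1) -> return 9  (same call as traced above)
  -> return 21
  count(h=2) -> return 21  (same call as traced above)
-> return 45

Final answer: 45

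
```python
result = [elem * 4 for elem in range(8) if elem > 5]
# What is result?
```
Trace:
  elem=0
  elem=1
  elem=2
  elem=3
  elem=4
  elem=5
  elem=6
  elem=7
  result=[24, 28]

Final answer: [24, 28]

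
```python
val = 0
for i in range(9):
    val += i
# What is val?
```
Trace:
  val=0
  val=0, i=0
  val=1, i=1
  val=3, i=2
  val=6, i=3
  val=10, i=4
  val=15, i=5
  val=21, i=6
  val=28, i=7
  val=36, i=8

Final answer: 36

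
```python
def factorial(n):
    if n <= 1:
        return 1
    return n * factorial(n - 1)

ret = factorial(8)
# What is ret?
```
Call trace:
factorial(n=8)
  factorial(n=7)
    factorial(n=6)
      factorial(n=5)
        factorial(n=4)
          factorial(n=3)
            factorial(n=2)
              factorial(n=1)
              -> return 1
            -> return 2
          -> return 6
        -> return 24
      -> return 120
    -> return 720
  -> return 5040
-> return 40320

Final answer: 40320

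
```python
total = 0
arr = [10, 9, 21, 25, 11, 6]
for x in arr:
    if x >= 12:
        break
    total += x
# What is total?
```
Trace:
  total=0
  total=10, x=10
  total=19, x=9
  total=19, x=21

Final answer: 19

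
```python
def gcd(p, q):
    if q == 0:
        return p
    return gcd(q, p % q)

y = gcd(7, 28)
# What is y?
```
Call trace:
gcd(p=7, q=28)
  gcd(p=28, q=7)
    gcd(p=7, q=0)
    -> return 7
  -> return 7
-> return 7

Final answer: 7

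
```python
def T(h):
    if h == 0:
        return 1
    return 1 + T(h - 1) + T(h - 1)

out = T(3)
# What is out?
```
Call trace (a repeated sub-call is expanded the first time; later identical calls just restate its return value):
T(h=3)
  T(h=2)
    T(h=1)
      T(h=0)
      -> return 1
      T(h=0)
      -> return 1
    -> return 3
    T(h=1) -> return 3  (same call as traced above)
  -> return 7
  T(h=2) -> return 7  (same call as traced above)
-> return 15

Final answer: 15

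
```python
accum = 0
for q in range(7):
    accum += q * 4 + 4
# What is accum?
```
Trace:
  accum=0
  accum=4, q=0
  accum=12, q=1
  accum=24, q=2
  accum=40, q=3
  accum=60, q=4
  accum=84, q=5
  accum=112, q=6

Final answer: 112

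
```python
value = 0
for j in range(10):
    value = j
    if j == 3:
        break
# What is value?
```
Trace:
  value=0
  value=0, j=0
  value=1, j=1
  value=2, j=2
  value=3, j=3

Final answer: 3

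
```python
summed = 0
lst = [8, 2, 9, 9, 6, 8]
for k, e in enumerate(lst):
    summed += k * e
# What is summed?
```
Trace:
  summed=0
  summed=0, k=0, e=8
  summed=2, k=1, e=2
  summed=20, k=2, e=9
  summed=47, k=3, e=9
  summed=71, k=4, e=6
  summed=111, k=5, e=8

Final answer: 111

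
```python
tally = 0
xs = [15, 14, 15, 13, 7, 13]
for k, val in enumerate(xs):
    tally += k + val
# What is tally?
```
Trace:
  tally=0
  tally=15, k=0, val=15
  tally=30, k=1, val=14
  tally=47, k=2, val=15
  tally=63, k=3, val=13
  tally=74, k=4, val=7
  tally=92, k=5, val=13

Final answer: 92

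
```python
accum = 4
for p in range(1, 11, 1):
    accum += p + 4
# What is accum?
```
Trace:
  accum=4
  accum=9, p=1
  accum=15, p=2
  accum=22, p=3
  accum=30, p=4
  accum=39, p=5
  accum=49, p=6
  accum=60, p=7
  accum=72, p=8
  accum=85, p=9
  accum=99, p=10

Final answer: 99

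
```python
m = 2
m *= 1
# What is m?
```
Trace:
  m=2
  m=2

Final answer: 2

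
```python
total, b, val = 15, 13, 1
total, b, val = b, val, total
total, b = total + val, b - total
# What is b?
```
Trace:
  total=15, b=13, val=1
  total=13, b=1, val=15
  total=28, b=-12, val=15

Final answer: -12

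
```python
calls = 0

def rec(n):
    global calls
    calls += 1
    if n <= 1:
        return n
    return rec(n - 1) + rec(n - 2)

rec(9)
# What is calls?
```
Call trace (a repeated sub-call is expanded the first time; later identical calls just restate its return value):
rec(n=9)
  rec(n=8)
    rec(n=7)
      rec(n=6)
        rec(n=5)
          rec(n=4)
            rec(n=3)
              rec(n=2)
                rec(n=1)
                -> return 1
                rec(n=0)
                -> return 0
              -> return 1
              rec(n=1)
              -> return 1
            -> return 2
            rec(n=2) -> return 1  (same call as traced above)
          -> return 3
          rec(n=3) -> return 2  (same call as traced above)
        -> return 5
        rec(n=4) -> return 3  (same call as traced above)
      -> return 8
      rec(n=5) -> return 5  (same call as traced above)
    -> return 13
    rec(n=6) -> return 8  (same call as traced above)
  -> return 21
  rec(n=7) -> return 13  (same call as traced above)
-> return 34

calls is incremented once per call, so count the calls in each subtree. Let C(n) = number of calls made by rec(n).
C(0) = C(1) = 1 (base case, no recursion); C(n) = 1 + C(n - 1) + C(n - 2) otherwise.
C(2) = 1 + C(1) + C(0) = 1 + 1 + 1 = 3
C(3) = 1 + C(2) + C(1) = 1 + 3 + 1 = 5
C(4) = 1 + C(3) + C(2) = 1 + 5 + 3 = 9
C(5) = 1 + C(4) + C(3) = 1 + 9 + 5 = 15
C(6) = 1 + C(5) + C(4) = 1 + 15 + 9 = 25
C(7) = 1 + C(6) + C(5) = 1 + 25 + 15 = 41
C(8) = 1 + C(7) + C(6) = 1 + 41 + 25 = 67
C(9) = 1 + C(8) + C(7) = 1 + 67 + 41 = 109
calls = C(9) = 109

Final answer: 109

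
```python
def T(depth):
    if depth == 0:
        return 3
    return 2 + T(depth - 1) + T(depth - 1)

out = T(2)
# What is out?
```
Call trace (a repeated sub-call is expanded the first time; later identical calls just restate its return value):
T(depth=2)
  T(depth=1)
    T(depth=0)
    -> return 3
    T(depth=0)
    -> return 3
  -> return 8
  T(depth=1) -> return 8  (same call as traced above)
-> return 18

Final answer: 18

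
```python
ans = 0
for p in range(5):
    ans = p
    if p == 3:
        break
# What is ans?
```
Trace:
  ans=0
  ans=0, p=0
  ans=1, p=1
  ans=2, p=2
  ans=3, p=3

Final answer: 3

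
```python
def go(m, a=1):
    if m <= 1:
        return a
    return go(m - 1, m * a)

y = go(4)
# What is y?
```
Call trace:
go(m=4, a=1)
  go(m=3, a=4)
    go(m=2, a=12)
      go(m=1, a=24)
      -> return 24
    -> return 24
  -> return 24
-> return 24

Final answer: 24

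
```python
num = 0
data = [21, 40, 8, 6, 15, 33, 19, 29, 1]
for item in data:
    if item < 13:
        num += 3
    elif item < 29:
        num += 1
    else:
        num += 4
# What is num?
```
Trace:
  num=0
  num=1, item=21
  num=5, item=40
  num=8, item=8
  num=11, item=6
  num=12, item=15
  num=16, item=33
  num=17, item=19
  num=21, item=29
  num=24, item=1

Final answer: 24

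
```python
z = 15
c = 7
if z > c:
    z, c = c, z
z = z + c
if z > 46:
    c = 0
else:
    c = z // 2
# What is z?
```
Trace:
  z=15
  z=15, c=7
  z=7, c=15
  z=22, c=15
  z=22, c=11

Final answer: 22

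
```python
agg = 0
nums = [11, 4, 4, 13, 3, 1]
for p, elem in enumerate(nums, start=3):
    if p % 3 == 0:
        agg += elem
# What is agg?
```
Trace:
  agg=0
  agg=11, p=3, elem=11
  agg=11, p=4, elem=4
  agg=11, p=5, elem=4
  agg=24, p=6, elem=13
  agg=24, p=7, elem=3
  agg=24, p=8, elem=1

Final answer: 24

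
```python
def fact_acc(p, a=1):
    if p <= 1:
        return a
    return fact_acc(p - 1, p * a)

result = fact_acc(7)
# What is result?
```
Call trace:
fact_acc(p=7, a=1)
  fact_acc(p=6, a=7)
    fact_acc(p=5, a=42)
      fact_acc(p=4, a=210)
        fact_acc(p=3, a=840)
          fact_acc(p=2, a=2520)
            fact_acc(p=1, a=5040)
            -> return 5040
          -> return 5040
        -> return 5040
      -> return 5040
    -> return 5040
  -> return 5040
-> return 5040

Final answer: 5040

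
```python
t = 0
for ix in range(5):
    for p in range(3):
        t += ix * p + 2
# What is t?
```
Trace:
  t=0
  t=2, ix=0, p=0
  t=4, ix=0, p=1
  t=6, ix=0, p=2
  t=8, ix=1, p=0
  t=11, ix=1, p=1
  t=15, ix=1, p=2
  t=17, ix=2, p=0
  t=21, ix=2, p=1
  t=27, ix=2, p=2
  t=29, ix=3, p=0
  t=34, ix=3, p=1
  t=42, ix=3, p=2
  t=44, ix=4, p=0
  t=50, ix=4, p=1
  t=60, ix=4, p=2

Final answer: 60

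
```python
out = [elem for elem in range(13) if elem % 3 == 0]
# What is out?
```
Trace:
  elem=0
  elem=1
  elem=2
  elem=3
  elem=4
  elem=5
  elem=6
  elem=7
  elem=8
  elem=9
  elem=10
  elem=11
  elem=12
  out=[0, 3, 6, 9, 12]

Final answer: [0, 3, 6, 9, 12]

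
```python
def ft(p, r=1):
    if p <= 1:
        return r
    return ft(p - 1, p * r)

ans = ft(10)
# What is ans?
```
Call trace:
ft(p=10, r=1)
  ft(p=9, r=10)
    ft(p=8, r=90)
      ft(p=7, r=720)
        ft(p=6, r=5040)
          ft(p=5, r=30240)
            ft(p=4, r=151200)
              ft(p=3, r=604800)
                ft(p=2, r=1814400)
                  ft(p=1, r=3628800)
                  -> return 3628800
                -> return 3628800
              -> return 3628800
            -> return 3628800
          -> return 3628800
        -> return 3628800
      -> return 3628800
    -> return 3628800
  -> return 3628800
-> return 3628800

Final answer: 3628800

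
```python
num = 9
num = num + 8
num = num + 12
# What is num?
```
Trace:
  num=9
  num=17
  num=29

Final answer: 29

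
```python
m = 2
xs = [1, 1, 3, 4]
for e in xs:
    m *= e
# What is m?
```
Trace:
  m=2
  m=2, e=1
  m=2, e=1
  m=6, e=3
  m=24, e=4

Final answer: 24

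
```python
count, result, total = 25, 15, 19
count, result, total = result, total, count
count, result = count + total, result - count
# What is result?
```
Trace:
  count=25, result=15, total=19
  count=15, result=19, total=25
  count=40, result=4, total=25

Final answer: 4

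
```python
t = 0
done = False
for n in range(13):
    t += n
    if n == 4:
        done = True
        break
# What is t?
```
Trace:
  t=0
  t=0, done=False
  t=0, done=False, n=0
  t=1, done=False, n=1
  t=3, done=False, n=2
  t=6, done=False, n=3
  t=10, done=True, n=4

Final answer: 10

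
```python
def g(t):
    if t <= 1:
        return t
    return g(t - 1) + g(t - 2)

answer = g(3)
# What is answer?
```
Call trace:
g(t=3)
  g(t=2)
    g(t=1)
    -> return 1
    g(t=0)
    -> return 0
  -> return 1
  g(t=1)
  -> return 1
-> return 2

Final answer: 2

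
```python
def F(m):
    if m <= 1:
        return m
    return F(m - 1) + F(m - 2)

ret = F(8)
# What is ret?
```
Call trace (a repeated sub-call is expanded the first time; later identical calls just restate its return value):
F(m=8)
  F(m=7)
    F(m=6)
      F(m=5)
        F(m=4)
          F(m=3)
            F(m=2)
              F(m=1)
              -> return 1
              F(m=0)
              -> return 0
            -> return 1
            F(m=1)
            -> return 1
          -> return 2
          F(m=2) -> return 1  (same call as traced above)
        -> return 3
        F(m=3) -> return 2  (same call as traced above)
      -> return 5
      F(m=4) -> return 3  (same call as traced above)
    -> return 8
    F(m=5) -> return 5  (same call as traced above)
  -> return 13
  F(m=6) -> return 8  (same call as traced above)
-> return 21

Final answer: 21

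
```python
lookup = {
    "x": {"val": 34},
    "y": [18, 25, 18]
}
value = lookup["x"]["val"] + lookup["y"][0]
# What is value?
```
Trace:
  lookup={'x': {'val': 34}, 'y': [18, 25, 18]}
  lookup={'x': {'val': 34}, 'y': [18, 25, 18]}, value=52

Final answer: 52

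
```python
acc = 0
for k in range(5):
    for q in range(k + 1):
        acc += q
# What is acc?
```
Trace:
  acc=0
  acc=0, k=0, q=0
  acc=0, k=1, q=0
  acc=1, k=1, q=1
  acc=1, k=2, q=0
  acc=2, k=2, q=1
  acc=4, k=2, q=2
  acc=4, k=3, q=0
  acc=5, k=3, q=1
  acc=7, k=3, q=2
  acc=10, k=3, q=3
  acc=10, k=4, q=0
  acc=11, k=4, q=1
  acc=13, k=4, q=2
  acc=16, k=4, q=3
  acc=20, k=4, q=4

Final answer: 20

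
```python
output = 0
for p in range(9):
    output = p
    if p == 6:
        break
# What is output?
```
Trace:
  output=0
  output=0, p=0
  output=1, p=1
  output=2, p=2
  output=3, p=3
  output=4, p=4
  output=5, p=5
  output=6, p=6

Final answer: 6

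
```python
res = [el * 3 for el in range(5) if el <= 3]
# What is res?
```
Trace:
  el=0
  el=1
  el=2
  el=3
  el=4
  res=[0, 3, 6, 9]

Final answer: [0, 3, 6, 9]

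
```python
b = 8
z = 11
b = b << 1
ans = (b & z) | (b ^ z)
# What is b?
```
Trace:
  b=8
  b=8, z=11
  b=16, z=11
  b=16, z=11, ans=27

Final answer: 16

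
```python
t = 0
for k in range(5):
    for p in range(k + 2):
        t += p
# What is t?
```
Trace:
  t=0
  t=0, k=0, p=0
  t=1, k=0, p=1
  t=1, k=1, p=0
  t=2, k=1, p=1
  t=4, k=1, p=2
  t=4, k=2, p=0
  t=5, k=2, p=1
  t=7, k=2, p=2
  t=10, k=2, p=3
  t=10, k=3, p=0
  t=11, k=3, p=1
  t=13, k=3, p=2
  t=16, k=3, p=3
  t=20, k=3, p=4
  t=20, k=4, p=0
  t=21, k=4, p=1
  t=23, k=4, p=2
  t=26, k=4, p=3
  t=30, k=4, p=4
  t=35, k=4, p=5

Final answer: 35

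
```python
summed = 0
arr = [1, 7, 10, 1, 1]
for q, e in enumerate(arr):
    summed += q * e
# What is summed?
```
Trace:
  summed=0
  summed=0, q=0, e=1
  summed=7, q=1, e=7
  summed=27, q=2, e=10
  summed=30, q=3, e=1
  summed=34, q=4, e=1

Final answer: 34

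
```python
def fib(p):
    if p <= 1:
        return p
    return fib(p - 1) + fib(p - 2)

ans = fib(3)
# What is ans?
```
Call trace:
fib(p=3)
  fib(p=2)
    fib(p=1)
    -> return 1
    fib(p=0)
    -> return 0
  -> return 1
  fib(p=1)
  -> return 1
-> return 2

Final answer: 2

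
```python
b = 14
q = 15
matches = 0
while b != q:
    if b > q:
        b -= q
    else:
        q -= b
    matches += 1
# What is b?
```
Trace:
  b=14
  b=14, q=15
  b=14, q=15, matches=0
  b=14, q=1, matches=1
  b=13, q=1, matches=2
  b=12, q=1, matches=3
  b=11, q=1, matches=4
  b=10, q=1, matches=5
  b=9, q=1, matches=6
  b=8, q=1, matches=7
  b=7, q=1, matches=8
  b=6, q=1, matches=9
  b=5, q=1, matches=10
  b=4, q=1, matches=11
  b=3, q=1, matches=12
  b=2, q=1, matches=13
  b=1, q=1, matches=14

Final answer: 1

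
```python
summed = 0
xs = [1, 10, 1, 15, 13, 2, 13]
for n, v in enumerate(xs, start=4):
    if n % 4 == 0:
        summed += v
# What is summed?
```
Trace:
  summed=0
  summed=1, n=4, v=1
  summed=1, n=5, v=10
  summed=1, n=6, v=1
  summed=1, n=7, v=15
  summed=14, n=8, v=13
  summed=14, n=9, v=2
  summed=14, n=10, v=13

Final answer: 14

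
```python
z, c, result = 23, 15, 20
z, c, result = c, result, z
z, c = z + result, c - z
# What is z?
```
Trace:
  z=23, c=15, result=20
  z=15, c=20, result=23
  z=38, c=5, result=23

Final answer: 38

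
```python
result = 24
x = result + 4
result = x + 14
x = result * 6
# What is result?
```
Trace:
  result=24
  result=24, x=28
  result=42, x=28
  result=42, x=252

Final answer: 42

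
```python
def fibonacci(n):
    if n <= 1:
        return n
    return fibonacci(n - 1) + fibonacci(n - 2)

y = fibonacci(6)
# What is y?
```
Call trace (a repeated sub-call is expanded the first time; later identical calls just restate its return value):
fibonacci(n=6)
  fibonacci(n=5)
    fibonacci(n=4)
      fibonacci(n=3)
        fibonacci(n=2)
          fibonacci(n=1)
          -> return 1
          fibonacci(n=0)
          -> return 0
        -> return 1
        fibonacci(n=1)
        -> return 1
      -> return 2
      fibonacci(n=2) -> return 1  (same call as traced above)
    -> return 3
    fibonacci(n=3) -> return 2  (same call as traced above)
  -> return 5
  fibonacci(n=4) -> return 3  (same call as traced above)
-> return 8

Final answer: 8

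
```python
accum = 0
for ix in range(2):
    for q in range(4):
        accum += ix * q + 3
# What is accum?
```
Trace:
  accum=0
  accum=3, ix=0, q=0
  accum=6, ix=0, q=1
  accum=9, ix=0, q=2
  accum=12, ix=0, q=3
  accum=15, ix=1, q=0
  accum=19, ix=1, q=1
  accum=24, ix=1, q=2
  accum=30, ix=1, q=3

Final answer: 30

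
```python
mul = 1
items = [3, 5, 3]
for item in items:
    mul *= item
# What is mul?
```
Trace:
  mul=1
  mul=3, item=3
  mul=15, item=5
  mul=45, item=3

Final answer: 45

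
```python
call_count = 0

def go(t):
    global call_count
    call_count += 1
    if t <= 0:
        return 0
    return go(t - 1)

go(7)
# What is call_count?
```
Call trace:
go(t=7)
  go(t=6)
    go(t=5)
      go(t=4)
        go(t=3)
          go(t=2)
            go(t=1)
              go(t=0)
              -> return 0
            -> return 0
          -> return 0
        -> return 0
      -> return 0
    -> return 0
  -> return 0
-> return 0

call_count is incremented once per call. go is entered once for each t = 7, 6, 5, 4, 3, 2, 1, 0 (the t <= 0 call returns without recursing), i.e. 7 + 1 calls.
call_count = 8

Final answer: 8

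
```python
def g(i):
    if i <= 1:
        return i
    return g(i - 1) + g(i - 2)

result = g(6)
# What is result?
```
Call trace (a repeated sub-call is expanded the first time; later identical calls just restate its return value):
g(i=6)
  g(i=5)
    g(i=4)
      g(i=3)
        g(i=2)
          g(i=1)
          -> return 1
          g(i=0)
          -> return 0
        -> return 1
        g(i=1)
        -> return 1
      -> return 2
      g(i=2) -> return 1  (same call as traced above)
    -> return 3
    g(i=3) -> return 2  (same call as traced above)
  -> return 5
  g(i=4) -> return 3  (same call as traced above)
-> return 8

Final answer: 8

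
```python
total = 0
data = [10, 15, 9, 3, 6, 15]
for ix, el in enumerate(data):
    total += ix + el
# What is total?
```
Trace:
  total=0
  total=10, ix=0, el=10
  total=26, ix=1, el=15
  total=37, ix=2, el=9
  total=43, ix=3, el=3
  total=53, ix=4, el=6
  total=73, ix=5, el=15

Final answer: 73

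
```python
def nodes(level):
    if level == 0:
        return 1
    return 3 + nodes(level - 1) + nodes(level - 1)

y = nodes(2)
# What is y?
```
Call trace (a repeated sub-call is expanded the first time; later identical calls just restate its return value):
nodes(level=2)
  nodes(level=1)
    nodes(level=0)
    -> return 1
    nodes(level=0)
    -> return 1
  -> return 5
  nodes(level=1) -> return 5  (same call as traced above)
-> return 13

Final answer: 13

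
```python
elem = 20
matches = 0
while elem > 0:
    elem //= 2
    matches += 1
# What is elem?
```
Trace:
  elem=20
  elem=20, matches=0
  elem=10, matches=1
  elem=5, matches=2
  elem=2, matches=3
  elem=1, matches=4
  elem=0, matches=5

Final answer: 0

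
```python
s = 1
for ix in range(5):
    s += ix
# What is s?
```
Trace:
  s=1
  s=1, ix=0
  s=2, ix=1
  s=4, ix=2
  s=7, ix=3
  s=11, ix=4

Final answer: 11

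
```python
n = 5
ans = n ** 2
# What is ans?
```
Trace:
  n=5
  n=5, ans=25

Final answer: 25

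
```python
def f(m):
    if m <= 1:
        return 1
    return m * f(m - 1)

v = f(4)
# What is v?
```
Call trace:
f(m=4)
  f(m=3)
    f(m=2)
      f(m=1)
      -> return 1
    -> return 2
  -> return 6
-> return 24

Final answer: 24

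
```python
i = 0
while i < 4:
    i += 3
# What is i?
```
Trace:
  i=0
  i=3
  i=6

Final answer: 6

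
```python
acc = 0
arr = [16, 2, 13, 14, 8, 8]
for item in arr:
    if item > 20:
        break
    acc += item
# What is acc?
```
Trace:
  acc=0
  acc=16, item=16
  acc=18, item=2
  acc=31, item=13
  acc=45, item=14
  acc=53, item=8
  acc=61, item=8

Final answer: 61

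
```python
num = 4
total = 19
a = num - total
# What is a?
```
Trace:
  num=4
  num=4, total=19
  num=4, total=19, a=-15

Final answer: -15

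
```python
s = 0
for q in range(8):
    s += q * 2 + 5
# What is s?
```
Trace:
  s=0
  s=5, q=0
  s=12, q=1
  s=21, q=2
  s=32, q=3
  s=45, q=4
  s=60, q=5
  s=77, q=6
  s=96, q=7

Final answer: 96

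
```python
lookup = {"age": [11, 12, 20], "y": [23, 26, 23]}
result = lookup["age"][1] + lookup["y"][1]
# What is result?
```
Trace:
  lookup={'age': [11, 12, 20], 'y': [23, 26, 23]}
  lookup={'age': [11, 12, 20], 'y': [23, 26, 23]}, result=38

Final answer: 38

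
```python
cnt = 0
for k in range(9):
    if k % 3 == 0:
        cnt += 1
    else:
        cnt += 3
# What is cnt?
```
Trace:
  cnt=0
  cnt=1, k=0
  cnt=4, k=1
  cnt=7, k=2
  cnt=8, k=3
  cnt=11, k=4
  cnt=14, k=5
  cnt=15, k=6
  cnt=18, k=7
  cnt=21, k=8

Final answer: 21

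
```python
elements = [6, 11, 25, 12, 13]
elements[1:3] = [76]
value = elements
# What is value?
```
Trace:
  elements=[6, 11, 25, 12, 13]
  elements=[6, 76, 12, 13]
  elements=[6, 76, 12, 13], value=[6, 76, 12, 13]

Final answer: [6, 76, 12, 13]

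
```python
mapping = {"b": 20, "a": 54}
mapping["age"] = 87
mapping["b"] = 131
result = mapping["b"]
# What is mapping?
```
Trace:
  mapping={'b': 20, 'a': 54}
  mapping={'b': 20, 'a': 54, 'age': 87}
  mapping={'b': 131, 'a': 54, 'age': 87}
  mapping={'b': 131, 'a': 54, 'age': 87}, result=131

Final answer: {'b': 131, 'a': 54, 'age': 87}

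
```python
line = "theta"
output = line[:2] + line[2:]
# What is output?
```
Trace:
  line='theta'
  line='theta', output='theta'

Final answer: 'theta'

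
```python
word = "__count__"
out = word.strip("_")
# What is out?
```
Trace:
  word='__count__'
  word='__count__', out='count'

Final answer: 'count'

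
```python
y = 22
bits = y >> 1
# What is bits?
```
Trace:
  y=22
  y=22, bits=11

Final answer: 11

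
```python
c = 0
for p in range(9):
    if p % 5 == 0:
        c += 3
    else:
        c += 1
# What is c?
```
Trace:
  c=0
  c=3, p=0
  c=4, p=1
  c=5, p=2
  c=6, p=3
  c=7, p=4
  c=10, p=5
  c=11, p=6
  c=12, p=7
  c=13, p=8

Final answer: 13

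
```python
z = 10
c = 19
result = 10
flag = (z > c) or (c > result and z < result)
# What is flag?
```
Trace:
  z=10
  z=10, c=19
  z=10, c=19, result=10
  z=10, c=19, result=10, flag=False

Final answer: False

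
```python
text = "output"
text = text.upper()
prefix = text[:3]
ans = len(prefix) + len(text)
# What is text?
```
Trace:
  text='output'
  text='OUTPUT'
  text='OUTPUT', prefix='OUT'
  text='OUTPUT', prefix='OUT', ans=9

Final answer: 'OUTPUT'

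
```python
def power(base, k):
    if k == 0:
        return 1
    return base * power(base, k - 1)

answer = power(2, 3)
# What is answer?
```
Call trace:
power(base=2, k=3)
  power(base=2, k=2)
    power(base=2, k=1)
      power(base=2, k=0)
      -> return 1
    -> return 2
  -> return 4
-> return 8

Final answer: 8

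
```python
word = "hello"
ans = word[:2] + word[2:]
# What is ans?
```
Trace:
  word='hello'
  word='hello', ans='hello'

Final answer: 'hello'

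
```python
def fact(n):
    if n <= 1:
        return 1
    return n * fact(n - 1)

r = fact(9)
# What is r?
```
Call trace:
fact(n=9)
  fact(n=8)
    fact(n=7)
      fact(n=6)
        fact(n=5)
          fact(n=4)
            fact(n=3)
              fact(n=2)
                fact(n=1)
                -> return 1
              -> return 2
            -> return 6
          -> return 24
        -> return 120
      -> return 720
    -> return 5040
  -> return 40320
-> return 362880

Final answer: 362880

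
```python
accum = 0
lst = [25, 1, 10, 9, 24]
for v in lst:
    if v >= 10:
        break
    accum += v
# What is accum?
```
Trace:
  accum=0
  accum=0, v=25

Final answer: 0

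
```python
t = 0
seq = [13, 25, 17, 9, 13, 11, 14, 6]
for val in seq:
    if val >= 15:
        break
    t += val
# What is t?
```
Trace:
  t=0
  t=13, val=13
  t=13, val=25

Final answer: 13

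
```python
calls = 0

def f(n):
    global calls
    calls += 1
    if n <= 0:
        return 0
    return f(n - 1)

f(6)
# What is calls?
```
Call trace:
f(n=6)
  f(n=5)
    f(n=4)
      f(n=3)
        f(n=2)
          f(n=1)
            f(n=0)
            -> return 0
          -> return 0
        -> return 0
      -> return 0
    -> return 0
  -> return 0
-> return 0

calls is incremented once per call. f is entered once for each n = 6, 5, 4, 3, 2, 1, 0 (the n <= 0 call returns without recursing), i.e. 6 + 1 calls.
calls = 7

Final answer: 7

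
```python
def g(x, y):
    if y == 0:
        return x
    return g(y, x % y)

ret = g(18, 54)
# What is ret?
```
Call trace:
g(x=18, y=54)
  g(x=54, y=18)
    g(x=18, y=0)
    -> return 18
  -> return 18
-> return 18

Final answer: 18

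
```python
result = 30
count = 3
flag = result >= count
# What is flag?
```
Trace:
  result=30
  result=30, count=3
  result=30, count=3, flag=True

Final answer: True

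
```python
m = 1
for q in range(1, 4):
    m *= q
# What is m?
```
Trace:
  m=1
  m=1, q=1
  m=2, q=2
  m=6, q=3

Final answer: 6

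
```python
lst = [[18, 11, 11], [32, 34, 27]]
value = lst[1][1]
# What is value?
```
Trace:
  lst=[[18, 11, 11], [32, 34, 27]]
  lst=[[18, 11, 11], [32, 34, 27]], value=34

Final answer: 34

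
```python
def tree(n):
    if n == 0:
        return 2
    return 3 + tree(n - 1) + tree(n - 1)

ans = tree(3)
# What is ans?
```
Call trace (a repeated sub-call is expanded the first time; later identical calls just restate its return value):
tree(n=3)
  tree(n=2)
    tree(n=1)
      tree(n=0)
      -> return 2
      tree(n=0)
      -> return 2
    -> return 7
    tree(n=1) -> return 7  (same call as traced above)
  -> return 17
  tree(n=2) -> return 17  (same call as traced above)
-> return 37

Final answer: 37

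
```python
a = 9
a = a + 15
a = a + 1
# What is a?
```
Trace:
  a=9
  a=24
  a=25

Final answer: 25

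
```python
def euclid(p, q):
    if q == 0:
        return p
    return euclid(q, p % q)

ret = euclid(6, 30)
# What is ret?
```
Call trace:
euclid(p=6, q=30)
  euclid(p=30, q=6)
    euclid(p=6, q=0)
    -> return 6
  -> return 6
-> return 6

Final answer: 6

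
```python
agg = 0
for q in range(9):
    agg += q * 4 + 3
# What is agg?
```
Trace:
  agg=0
  agg=3, q=0
  agg=10, q=1
  agg=21, q=2
  agg=36, q=3
  agg=55, q=4
  agg=78, q=5
  agg=105, q=6
  agg=136, q=7
  agg=171, q=8

Final answer: 171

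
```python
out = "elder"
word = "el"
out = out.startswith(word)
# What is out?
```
Trace:
  out='elder'
  out='elder', word='el'
  out=True, word='el'

Final answer: True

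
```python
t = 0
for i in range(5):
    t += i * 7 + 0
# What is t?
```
Trace:
  t=0
  t=0, i=0
  t=7, i=1
  t=21, i=2
  t=42, i=3
  t=70, i=4

Final answer: 70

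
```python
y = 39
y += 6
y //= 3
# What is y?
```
Trace:
  y=39
  y=45
  y=15

Final answer: 15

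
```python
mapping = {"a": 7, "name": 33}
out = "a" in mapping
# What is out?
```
Trace:
  mapping={'a': 7, 'name': 33}
  mapping={'a': 7, 'name': 33}, out=True

Final answer: True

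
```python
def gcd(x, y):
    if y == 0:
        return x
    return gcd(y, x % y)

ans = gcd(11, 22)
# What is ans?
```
Call trace:
gcd(x=11, y=22)
  gcd(x=22, y=11)
    gcd(x=11, y=0)
    -> return 11
  -> return 11
-> return 11

Final answer: 11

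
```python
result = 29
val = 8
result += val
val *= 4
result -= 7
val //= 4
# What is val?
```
Trace:
  result=29
  result=29, val=8
  result=37, val=8
  result=37, val=32
  result=30, val=32
  result=30, val=8

Final answer: 8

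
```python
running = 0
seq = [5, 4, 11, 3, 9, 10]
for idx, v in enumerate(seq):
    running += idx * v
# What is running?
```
Trace:
  running=0
  running=0, idx=0, v=5
  running=4, idx=1, v=4
  running=26, idx=2, v=11
  running=35, idx=3, v=3
  running=71, idx=4, v=9
  running=121, idx=5, v=10

Final answer: 121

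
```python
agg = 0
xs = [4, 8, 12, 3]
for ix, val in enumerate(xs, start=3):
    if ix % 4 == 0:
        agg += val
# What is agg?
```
Trace:
  agg=0
  agg=0, ix=3, val=4
  agg=8, ix=4, val=8
  agg=8, ix=5, val=12
  agg=8, ix=6, val=3

Final answer: 8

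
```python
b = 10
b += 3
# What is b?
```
Trace:
  b=10
  b=13

Final answer: 13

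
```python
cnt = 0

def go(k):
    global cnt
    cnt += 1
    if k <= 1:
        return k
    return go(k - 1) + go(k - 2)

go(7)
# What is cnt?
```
Call trace (a repeated sub-call is expanded the first time; later identical calls just restate its return value):
go(k=7)
  go(k=6)
    go(k=5)
      go(k=4)
        go(k=3)
          go(k=2)
            go(k=1)
            -> return 1
            go(k=0)
            -> return 0
          -> return 1
          go(k=1)
          -> return 1
        -> return 2
        go(k=2) -> return 1  (same call as traced above)
      -> return 3
      go(k=3) -> return 2  (same call as traced above)
    -> return 5
    go(k=4) -> return 3  (same call as traced above)
  -> return 8
  go(k=5) -> return 5  (same call as traced above)
-> return 13

cnt is incremented once per call, so count the calls in each subtree. Let C(k) = number of calls made by go(k).
C(0) = C(1) = 1 (base case, no recursion); C(k) = 1 + C(k - 1) + C(k - 2) otherwise.
C(2) = 1 + C(1) + C(0) = 1 + 1 + 1 = 3
C(3) = 1 + C(2) + C(1) = 1 + 3 + 1 = 5
C(4) = 1 + C(3) + C(2) = 1 + 5 + 3 = 9
C(5) = 1 + C(4) + C(3) = 1 + 9 + 5 = 15
C(6) = 1 + C(5) + C(4) = 1 + 15 + 9 = 25
C(7) = 1 + C(6) + C(5) = 1 + 25 + 15 = 41
cnt = C(7) = 41

Final answer: 41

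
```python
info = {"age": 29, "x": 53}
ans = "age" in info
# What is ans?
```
Trace:
  info={'age': 29, 'x': 53}
  info={'age': 29, 'x': 53}, ans=True

Final answer: True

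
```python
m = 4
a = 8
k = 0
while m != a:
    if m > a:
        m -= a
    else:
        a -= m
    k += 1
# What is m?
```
Trace:
  m=4
  m=4, a=8
  m=4, a=8, k=0
  m=4, a=4, k=1

Final answer: 4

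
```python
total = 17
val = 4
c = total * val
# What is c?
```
Trace:
  total=17
  total=17, val=4
  total=17, val=4, c=68

Final answer: 68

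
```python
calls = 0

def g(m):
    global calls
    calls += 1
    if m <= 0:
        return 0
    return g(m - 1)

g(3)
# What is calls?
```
Call trace:
g(m=3)
  g(m=2)
    g(m=1)
      g(m=0)
      -> return 0
    -> return 0
  -> return 0
-> return 0

calls is incremented once per call. g is entered once for each m = 3, 2, 1, 0 (the m <= 0 call returns without recursing), i.e. 3 + 1 calls.
calls = 4

Final answer: 4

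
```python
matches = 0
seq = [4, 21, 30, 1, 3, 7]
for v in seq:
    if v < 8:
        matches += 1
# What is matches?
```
Trace:
  matches=0
  matches=1, v=4
  matches=1, v=21
  matches=1, v=30
  matches=2, v=1
  matches=3, v=3
  matches=4, v=7

Final answer: 4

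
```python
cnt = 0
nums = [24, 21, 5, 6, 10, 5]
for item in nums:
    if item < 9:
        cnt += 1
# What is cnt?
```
Trace:
  cnt=0
  cnt=0, item=24
  cnt=0, item=21
  cnt=1, item=5
  cnt=2, item=6
  cnt=2, item=10
  cnt=3, item=5

Final answer: 3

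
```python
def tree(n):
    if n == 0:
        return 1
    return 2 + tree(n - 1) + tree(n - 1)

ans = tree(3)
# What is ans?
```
Call trace (a repeated sub-call is expanded the first time; later identical calls just restate its return value):
tree(n=3)
  tree(n=2)
    tree(n=1)
      tree(n=0)
      -> return 1
      tree(n=0)
      -> return 1
    -> return 4
    tree(n=1) -> return 4  (same call as traced above)
  -> return 10
  tree(n=2) -> return 10  (same call as traced above)
-> return 22

Final answer: 22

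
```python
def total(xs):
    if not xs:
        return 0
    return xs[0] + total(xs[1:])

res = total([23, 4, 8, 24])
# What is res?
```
Call trace:
total(xs=[23, 4, 8, 24])
  total(xs=[4, 8, 24])
    total(xs=[8, 24])
      total(xs=[24])
        total(xs=[])
        -> return 0
      -> return 24
    -> return 32
  -> return 36
-> return 59

Final answer: 59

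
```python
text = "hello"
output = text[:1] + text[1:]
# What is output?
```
Trace:
  text='hello'
  text='hello', output='hello'

Final answer: 'hello'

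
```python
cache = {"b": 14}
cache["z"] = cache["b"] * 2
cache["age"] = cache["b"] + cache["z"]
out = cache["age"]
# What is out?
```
Trace:
  cache={'b': 14}
  cache={'b': 14, 'z': 28}
  cache={'b': 14, 'z': 28, 'age': 42}
  cache={'b': 14, 'z': 28, 'age': 42}, out=42

Final answer: 42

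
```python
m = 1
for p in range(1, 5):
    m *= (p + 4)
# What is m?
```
Trace:
  m=1
  m=5, p=1
  m=30, p=2
  m=210, p=3
  m=1680, p=4

Final answer: 1680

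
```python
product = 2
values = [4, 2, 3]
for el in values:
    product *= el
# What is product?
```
Trace:
  product=2
  product=8, el=4
  product=16, el=2
  product=48, el=3

Final answer: 48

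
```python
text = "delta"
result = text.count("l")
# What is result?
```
Trace:
  text='delta'
  text='delta', result=1

Final answer: 1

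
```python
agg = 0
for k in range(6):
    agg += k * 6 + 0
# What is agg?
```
Trace:
  agg=0
  agg=0, k=0
  agg=6, k=1
  agg=18, k=2
  agg=36, k=3
  agg=60, k=4
  agg=90, k=5

Final answer: 90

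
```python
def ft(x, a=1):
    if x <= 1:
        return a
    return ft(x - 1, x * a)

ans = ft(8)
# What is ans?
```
Call trace:
ft(x=8, a=1)
  ft(x=7, a=8)
    ft(x=6, a=56)
      ft(x=5, a=336)
        ft(x=4, a=1680)
          ft(x=3, a=6720)
            ft(x=2, a=20160)
              ft(x=1, a=40320)
              -> return 40320
            -> return 40320
          -> return 40320
        -> return 40320
      -> return 40320
    -> return 40320
  -> return 40320
-> return 40320

Final answer: 40320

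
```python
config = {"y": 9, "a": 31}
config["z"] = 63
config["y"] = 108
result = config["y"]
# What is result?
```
Trace:
  config={'y': 9, 'a': 31}
  config={'y': 9, 'a': 31, 'z': 63}
  config={'y': 108, 'a': 31, 'z': 63}
  config={'y': 108, 'a': 31, 'z': 63}, result=108

Final answer: 108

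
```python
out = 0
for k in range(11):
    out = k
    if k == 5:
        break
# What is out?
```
Trace:
  out=0
  out=0, k=0
  out=1, k=1
  out=2, k=2
  out=3, k=3
  out=4, k=4
  out=5, k=5

Final answer: 5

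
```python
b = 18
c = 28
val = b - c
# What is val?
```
Trace:
  b=18
  b=18, c=28
  b=18, c=28, val=-10

Final answer: -10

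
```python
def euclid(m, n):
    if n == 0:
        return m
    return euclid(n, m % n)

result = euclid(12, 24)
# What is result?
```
Call trace:
euclid(m=12, n=24)
  euclid(m=24, n=12)
    euclid(m=12, n=0)
    -> return 12
  -> return 12
-> return 12

Final answer: 12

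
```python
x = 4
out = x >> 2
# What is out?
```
Trace:
  x=4
  x=4, out=1

Final answer: 1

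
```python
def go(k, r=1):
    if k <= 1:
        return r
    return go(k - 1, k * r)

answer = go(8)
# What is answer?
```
Call trace:
go(k=8, r=1)
  go(k=7, r=8)
    go(k=6, r=56)
      go(k=5, r=336)
        go(k=4, r=1680)
          go(k=3, r=6720)
            go(k=2, r=20160)
              go(k=1, r=40320)
              -> return 40320
            -> return 40320
          -> return 40320
        -> return 40320
      -> return 40320
    -> return 40320
  -> return 40320
-> return 40320

Final answer: 40320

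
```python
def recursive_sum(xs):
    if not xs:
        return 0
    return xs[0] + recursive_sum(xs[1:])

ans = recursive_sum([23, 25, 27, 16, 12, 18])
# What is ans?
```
Call trace:
recursive_sum(xs=[23, 25, 27, 16, 12, 18])
  recursive_sum(xs=[25, 27, 16, 12, 18])
    recursive_sum(xs=[27, 16, 12, 18])
      recursive_sum(xs=[16, 12, 18])
        recursive_sum(xs=[12, 18])
          recursive_sum(xs=[18])
            recursive_sum(xs=[])
            -> return 0
          -> return 18
        -> return 30
      -> return 46
    -> return 73
  -> return 98
-> return 121

Final answer: 121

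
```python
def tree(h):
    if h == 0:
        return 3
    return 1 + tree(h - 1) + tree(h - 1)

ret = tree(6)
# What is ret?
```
Call trace (a repeated sub-call is expanded the first time; later identical calls just restate its return value):
tree(h=6)
  tree(h=5)
    tree(h=4)
      tree(h=3)
        tree(h=2)
          tree(h=1)
            tree(h=0)
            -> return 3
            tree(h=0)
            -> return 3
          -> return 7
          tree(h=1) -> return 7  (same call as traced above)
        -> return 15
        tree(h=2) -> return 15  (same call as traced above)
      -> return 31
      tree(h=3) -> return 31  (same call as traced above)
    -> return 63
    tree(h=4) -> return 63  (same call as traced above)
  -> return 127
  tree(h=5) -> return 127  (same call as traced above)
-> return 255

Final answer: 255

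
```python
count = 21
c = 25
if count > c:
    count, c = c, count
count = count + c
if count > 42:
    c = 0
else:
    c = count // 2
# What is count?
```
Trace:
  count=21
  count=21, c=25
  count=21, c=25
  count=46, c=25
  count=46, c=0

Final answer: 46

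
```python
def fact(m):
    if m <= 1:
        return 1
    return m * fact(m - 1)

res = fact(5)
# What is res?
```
Call trace:
fact(m=5)
  fact(m=4)
    fact(m=3)
      fact(m=2)
        fact(m=1)
        -> return 1
      -> return 2
    -> return 6
  -> return 24
-> return 120

Final answer: 120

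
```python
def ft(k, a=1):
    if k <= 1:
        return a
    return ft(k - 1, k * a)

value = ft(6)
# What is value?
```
Call trace:
ft(k=6, a=1)
  ft(k=5, a=6)
    ft(k=4, a=30)
      ft(k=3, a=120)
        ft(k=2, a=360)
          ft(k=1, a=720)
          -> return 720
        -> return 720
      -> return 720
    -> return 720
  -> return 720
-> return 720

Final answer: 720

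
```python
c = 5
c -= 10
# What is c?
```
Trace:
  c=5
  c=-5

Final answer: -5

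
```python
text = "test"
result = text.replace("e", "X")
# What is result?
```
Trace:
  text='test'
  text='test', result='tXst'

Final answer: 'tXst'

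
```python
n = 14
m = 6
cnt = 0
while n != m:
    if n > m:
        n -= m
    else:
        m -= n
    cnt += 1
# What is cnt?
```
Trace:
  n=14
  n=14, m=6
  n=14, m=6, cnt=0
  n=8, m=6, cnt=1
  n=2, m=6, cnt=2
  n=2, m=4, cnt=3
  n=2, m=2, cnt=4

Final answer: 4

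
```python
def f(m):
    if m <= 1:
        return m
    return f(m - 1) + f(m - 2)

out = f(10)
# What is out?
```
Call trace (a repeated sub-call is expanded the first time; later identical calls just restate its return value):
f(m=10)
  f(m=9)
    f(m=8)
      f(m=7)
        f(m=6)
          f(m=5)
            f(m=4)
              f(m=3)
                f(m=2)
                  f(m=1)
                  -> return 1
                  f(m=0)
                  -> return 0
                -> return 1
                f(m=1)
                -> return 1
              -> return 2
              f(m=2) -> return 1  (same call as traced above)
            -> return 3
            f(m=3) -> return 2  (same call as traced above)
          -> return 5
          f(m=4) -> return 3  (same call as traced above)
        -> return 8
        f(m=5) -> return 5  (same call as traced above)
      -> return 13
      f(m=6) -> return 8  (same call as traced above)
    -> return 21
    f(m=7) -> return 13  (same call as traced above)
  -> return 34
  f(m=8) -> return 21  (same call as traced above)
-> return 55

Final answer: 55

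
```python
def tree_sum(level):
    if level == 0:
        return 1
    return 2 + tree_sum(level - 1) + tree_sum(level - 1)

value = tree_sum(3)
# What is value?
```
Call trace (a repeated sub-call is expanded the first time; later identical calls just restate its return value):
tree_sum(level=3)
  tree_sum(level=2)
    tree_sum(level=1)
      tree_sum(level=0)
      -> return 1
      tree_sum(level=0)
      -> return 1
    -> return 4
    tree_sum(level=1) -> return 4  (same call as traced above)
  -> return 10
  tree_sum(level=2) -> return 10  (same call as traced above)
-> return 22

Final answer: 22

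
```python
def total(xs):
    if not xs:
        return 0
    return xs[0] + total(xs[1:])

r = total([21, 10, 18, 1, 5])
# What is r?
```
Call trace:
total(xs=[21, 10, 18, 1, 5])
  total(xs=[10, 18, 1, 5])
    total(xs=[18, 1, 5])
      total(xs=[1, 5])
        total(xs=[5])
          total(xs=[])
          -> return 0
        -> return 5
      -> return 6
    -> return 24
  -> return 34
-> return 55

Final answer: 55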